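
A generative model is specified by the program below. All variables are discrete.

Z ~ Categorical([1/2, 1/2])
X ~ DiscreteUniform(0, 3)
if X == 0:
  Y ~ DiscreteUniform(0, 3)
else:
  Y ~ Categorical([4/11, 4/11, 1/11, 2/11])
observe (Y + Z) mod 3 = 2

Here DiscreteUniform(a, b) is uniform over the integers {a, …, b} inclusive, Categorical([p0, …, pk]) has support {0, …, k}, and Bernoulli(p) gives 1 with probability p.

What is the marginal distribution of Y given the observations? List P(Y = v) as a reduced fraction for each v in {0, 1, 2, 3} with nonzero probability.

Enumerate traces; 8 have nonzero weight after conditioning:
  (Z=0, X=0, Y=2) weight 1/32
  (Z=0, X=1, Y=2) weight 1/88
  (Z=0, X=2, Y=2) weight 1/88
  (Z=0, X=3, Y=2) weight 1/88
  (Z=1, X=0, Y=1) weight 1/32
  (Z=1, X=1, Y=1) weight 1/22
  (Z=1, X=2, Y=1) weight 1/22
  (Z=1, X=3, Y=1) weight 1/22
Group by Y:
  weight(Y=1) = 59/352
  weight(Y=2) = 23/352
Total weight = 59/352 + 23/352 = 41/176
P(Y=1 | obs) = 59/352 / 41/176 = 59/82
P(Y=2 | obs) = 23/352 / 41/176 = 23/82

P(Y=1) = 59/82, P(Y=2) = 23/82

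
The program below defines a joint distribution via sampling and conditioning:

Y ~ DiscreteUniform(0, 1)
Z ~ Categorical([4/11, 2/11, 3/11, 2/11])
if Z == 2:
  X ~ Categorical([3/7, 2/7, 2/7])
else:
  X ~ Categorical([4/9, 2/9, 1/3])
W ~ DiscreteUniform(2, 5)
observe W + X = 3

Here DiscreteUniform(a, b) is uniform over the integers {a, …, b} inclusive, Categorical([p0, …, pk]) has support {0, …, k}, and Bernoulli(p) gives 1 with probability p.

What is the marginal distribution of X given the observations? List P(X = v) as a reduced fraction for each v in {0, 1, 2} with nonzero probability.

P(X=0) = 305/471, P(X=1) = 166/471

Enumerate traces; 16 have nonzero weight after conditioning:
  (Y=0, Z=0, X=0, W=3) weight 2/99
  (Y=0, Z=0, X=1, W=2) weight 1/99
  (Y=0, Z=1, X=0, W=3) weight 1/99
  (Y=0, Z=1, X=1, W=2) weight 1/198
  (Y=0, Z=2, X=0, W=3) weight 9/616
  (Y=0, Z=2, X=1, W=2) weight 3/308
  (Y=0, Z=3, X=0, W=3) weight 1/99
  (Y=0, Z=3, X=1, W=2) weight 1/198
  … 8 more
Group by X:
  weight(X=0) = 305/2772
  weight(X=1) = 83/1386
Total weight = 305/2772 + 83/1386 = 157/924
P(X=0 | obs) = 305/2772 / 157/924 = 305/471
P(X=1 | obs) = 83/1386 / 157/924 = 166/471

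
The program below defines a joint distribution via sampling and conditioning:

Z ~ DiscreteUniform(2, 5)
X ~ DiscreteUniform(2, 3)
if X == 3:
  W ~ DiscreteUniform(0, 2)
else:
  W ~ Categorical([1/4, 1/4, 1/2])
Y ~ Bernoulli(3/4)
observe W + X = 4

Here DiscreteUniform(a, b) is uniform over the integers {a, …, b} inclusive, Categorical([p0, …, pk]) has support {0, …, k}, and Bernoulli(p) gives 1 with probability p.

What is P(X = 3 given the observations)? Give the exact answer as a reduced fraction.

P(X = 3 | obs) = 2/5

Enumerate traces; 16 have nonzero weight after conditioning:
  (Z=2, X=2, W=2, Y=0) weight 1/64
  (Z=2, X=2, W=2, Y=1) weight 3/64
  (Z=2, X=3, W=1, Y=0) weight 1/96
  (Z=2, X=3, W=1, Y=1) weight 1/32
  (Z=3, X=2, W=2, Y=0) weight 1/64
  (Z=3, X=2, W=2, Y=1) weight 3/64
  (Z=3, X=3, W=1, Y=0) weight 1/96
  (Z=3, X=3, W=1, Y=1) weight 1/32
  … 8 more
Group by X:
  weight(X=2) = 1/4
  weight(X=3) = 1/6
Total weight = 1/4 + 1/6 = 5/12
P(X=2 | obs) = 1/4 / 5/12 = 3/5
P(X=3 | obs) = 1/6 / 5/12 = 2/5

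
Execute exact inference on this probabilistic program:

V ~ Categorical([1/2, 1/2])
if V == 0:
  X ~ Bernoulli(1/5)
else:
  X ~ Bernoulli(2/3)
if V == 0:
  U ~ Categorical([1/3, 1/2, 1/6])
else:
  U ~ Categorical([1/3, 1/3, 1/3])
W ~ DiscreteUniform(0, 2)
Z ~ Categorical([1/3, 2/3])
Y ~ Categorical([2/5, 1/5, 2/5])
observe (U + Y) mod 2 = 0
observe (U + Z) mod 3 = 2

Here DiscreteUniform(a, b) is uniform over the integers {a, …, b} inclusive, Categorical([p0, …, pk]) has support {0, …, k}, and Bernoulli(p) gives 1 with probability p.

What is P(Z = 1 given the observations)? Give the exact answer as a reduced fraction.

Enumerate traces; 36 have nonzero weight after conditioning:
  (V=0, X=0, U=1, W=0, Z=1, Y=1) weight 2/225
  (V=0, X=0, U=1, W=1, Z=1, Y=1) weight 2/225
  (V=0, X=0, U=1, W=2, Z=1, Y=1) weight 2/225
  (V=0, X=0, U=2, W=0, Z=0, Y=0) weight 2/675
  (V=0, X=0, U=2, W=0, Z=0, Y=2) weight 2/675
  (V=0, X=0, U=2, W=1, Z=0, Y=0) weight 2/675
  (V=0, X=0, U=2, W=1, Z=0, Y=2) weight 2/675
  (V=0, X=0, U=2, W=2, Z=0, Y=0) weight 2/675
  … 28 more
Group by Z:
  weight(Z=0) = 1/15
  weight(Z=1) = 1/18
Total weight = 1/15 + 1/18 = 11/90
P(Z=0 | obs) = 1/15 / 11/90 = 6/11
P(Z=1 | obs) = 1/18 / 11/90 = 5/11

P(Z = 1 | obs) = 5/11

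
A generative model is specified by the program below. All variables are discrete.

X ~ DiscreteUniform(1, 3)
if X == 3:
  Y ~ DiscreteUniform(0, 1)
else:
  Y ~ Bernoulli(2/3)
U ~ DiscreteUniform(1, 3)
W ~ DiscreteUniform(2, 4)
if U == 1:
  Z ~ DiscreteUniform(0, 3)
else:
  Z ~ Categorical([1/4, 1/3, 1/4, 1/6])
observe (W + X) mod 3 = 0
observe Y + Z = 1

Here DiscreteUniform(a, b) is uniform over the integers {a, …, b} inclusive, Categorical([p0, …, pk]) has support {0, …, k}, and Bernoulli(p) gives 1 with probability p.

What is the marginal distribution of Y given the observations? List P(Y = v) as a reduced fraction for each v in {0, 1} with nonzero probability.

P(Y=0) = 7/16, P(Y=1) = 9/16

Enumerate traces; 18 have nonzero weight after conditioning:
  (X=1, Y=0, U=1, W=2, Z=1) weight 1/324
  (X=1, Y=0, U=2, W=2, Z=1) weight 1/243
  (X=1, Y=0, U=3, W=2, Z=1) weight 1/243
  (X=1, Y=1, U=1, W=2, Z=0) weight 1/162
  (X=1, Y=1, U=2, W=2, Z=0) weight 1/162
  (X=1, Y=1, U=3, W=2, Z=0) weight 1/162
  (X=2, Y=0, U=1, W=4, Z=1) weight 1/324
  (X=2, Y=0, U=2, W=4, Z=1) weight 1/243
  … 10 more
Group by Y:
  weight(Y=0) = 77/1944
  weight(Y=1) = 11/216
Total weight = 77/1944 + 11/216 = 22/243
P(Y=0 | obs) = 77/1944 / 22/243 = 7/16
P(Y=1 | obs) = 11/216 / 22/243 = 9/16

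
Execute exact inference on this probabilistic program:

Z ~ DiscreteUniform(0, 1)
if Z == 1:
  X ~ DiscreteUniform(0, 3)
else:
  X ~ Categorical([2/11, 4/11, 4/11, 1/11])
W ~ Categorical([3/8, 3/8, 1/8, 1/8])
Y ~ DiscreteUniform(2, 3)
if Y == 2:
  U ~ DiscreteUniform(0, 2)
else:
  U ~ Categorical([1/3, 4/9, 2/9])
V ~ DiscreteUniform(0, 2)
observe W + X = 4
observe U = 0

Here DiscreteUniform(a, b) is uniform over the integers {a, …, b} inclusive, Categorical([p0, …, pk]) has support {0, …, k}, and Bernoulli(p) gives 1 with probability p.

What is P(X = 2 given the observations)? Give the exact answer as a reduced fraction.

P(X = 2 | obs) = 3/11

Enumerate traces; 36 have nonzero weight after conditioning:
  (Z=0, X=1, W=3, Y=2, U=0, V=0) weight 1/792
  (Z=0, X=1, W=3, Y=2, U=0, V=1) weight 1/792
  (Z=0, X=1, W=3, Y=2, U=0, V=2) weight 1/792
  (Z=0, X=1, W=3, Y=3, U=0, V=0) weight 1/792
  (Z=0, X=1, W=3, Y=3, U=0, V=1) weight 1/792
  (Z=0, X=1, W=3, Y=3, U=0, V=2) weight 1/792
  (Z=0, X=2, W=2, Y=2, U=0, V=0) weight 1/792
  (Z=0, X=2, W=2, Y=2, U=0, V=1) weight 1/792
  (Z=0, X=3, W=1, Y=2, U=0, V=0) weight 1/1056
  … 27 more
Group by X:
  weight(X=1) = 9/704
  weight(X=2) = 9/704
  weight(X=3) = 15/704
Total weight = 9/704 + 9/704 + 15/704 = 3/64
P(X=1 | obs) = 9/704 / 3/64 = 3/11
P(X=2 | obs) = 9/704 / 3/64 = 3/11
P(X=3 | obs) = 15/704 / 3/64 = 5/11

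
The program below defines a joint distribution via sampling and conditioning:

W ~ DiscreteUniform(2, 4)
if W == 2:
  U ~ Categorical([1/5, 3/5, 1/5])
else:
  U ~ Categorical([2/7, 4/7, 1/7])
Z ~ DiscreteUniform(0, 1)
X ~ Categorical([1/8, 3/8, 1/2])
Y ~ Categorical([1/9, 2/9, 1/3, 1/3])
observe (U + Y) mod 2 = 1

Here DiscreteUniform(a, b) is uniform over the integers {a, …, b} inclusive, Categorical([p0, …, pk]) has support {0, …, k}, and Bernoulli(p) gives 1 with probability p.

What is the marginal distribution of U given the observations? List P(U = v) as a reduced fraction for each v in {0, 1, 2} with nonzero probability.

P(U=0) = 135/464, P(U=1) = 61/116, P(U=2) = 85/464

Enumerate traces; 108 have nonzero weight after conditioning:
  (W=2, U=0, Z=0, X=0, Y=1) weight 1/1080
  (W=2, U=0, Z=0, X=0, Y=3) weight 1/720
  (W=2, U=0, Z=0, X=1, Y=1) weight 1/360
  (W=2, U=0, Z=0, X=1, Y=3) weight 1/240
  (W=2, U=0, Z=0, X=2, Y=1) weight 1/270
  (W=2, U=0, Z=0, X=2, Y=3) weight 1/180
  (W=2, U=0, Z=1, X=0, Y=1) weight 1/1080
  (W=2, U=0, Z=1, X=0, Y=3) weight 1/720
  (W=2, U=1, Z=0, X=0, Y=0) weight 1/720
  (W=2, U=2, Z=0, X=0, Y=1) weight 1/1080
  … 98 more
Group by U:
  weight(U=0) = 1/7
  weight(U=1) = 244/945
  weight(U=2) = 17/189
Total weight = 1/7 + 244/945 + 17/189 = 464/945
P(U=0 | obs) = 1/7 / 464/945 = 135/464
P(U=1 | obs) = 244/945 / 464/945 = 61/116
P(U=2 | obs) = 17/189 / 464/945 = 85/464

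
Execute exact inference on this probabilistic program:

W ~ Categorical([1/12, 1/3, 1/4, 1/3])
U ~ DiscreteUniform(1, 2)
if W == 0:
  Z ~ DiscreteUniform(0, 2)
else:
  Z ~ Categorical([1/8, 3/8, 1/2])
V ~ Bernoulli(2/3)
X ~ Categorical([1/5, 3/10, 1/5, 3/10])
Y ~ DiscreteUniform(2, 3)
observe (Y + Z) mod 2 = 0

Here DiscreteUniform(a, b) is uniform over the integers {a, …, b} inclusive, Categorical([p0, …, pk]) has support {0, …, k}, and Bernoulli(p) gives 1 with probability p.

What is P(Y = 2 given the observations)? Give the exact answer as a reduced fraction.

Enumerate traces; 192 have nonzero weight after conditioning:
  (W=0, U=1, Z=0, V=0, X=0, Y=2) weight 1/2160
  (W=0, U=1, Z=0, V=0, X=1, Y=2) weight 1/1440
  (W=0, U=1, Z=0, V=0, X=2, Y=2) weight 1/2160
  (W=0, U=1, Z=0, V=0, X=3, Y=2) weight 1/1440
  (W=0, U=1, Z=0, V=1, X=0, Y=2) weight 1/1080
  (W=0, U=1, Z=0, V=1, X=1, Y=2) weight 1/720
  (W=0, U=1, Z=0, V=1, X=2, Y=2) weight 1/1080
  (W=0, U=1, Z=0, V=1, X=3, Y=2) weight 1/720
  (W=0, U=1, Z=1, V=0, X=0, Y=3) weight 1/2160
  … 183 more
Group by Y:
  weight(Y=2) = 181/576
  weight(Y=3) = 107/576
Total weight = 181/576 + 107/576 = 1/2
P(Y=2 | obs) = 181/576 / 1/2 = 181/288
P(Y=3 | obs) = 107/576 / 1/2 = 107/288

P(Y = 2 | obs) = 181/288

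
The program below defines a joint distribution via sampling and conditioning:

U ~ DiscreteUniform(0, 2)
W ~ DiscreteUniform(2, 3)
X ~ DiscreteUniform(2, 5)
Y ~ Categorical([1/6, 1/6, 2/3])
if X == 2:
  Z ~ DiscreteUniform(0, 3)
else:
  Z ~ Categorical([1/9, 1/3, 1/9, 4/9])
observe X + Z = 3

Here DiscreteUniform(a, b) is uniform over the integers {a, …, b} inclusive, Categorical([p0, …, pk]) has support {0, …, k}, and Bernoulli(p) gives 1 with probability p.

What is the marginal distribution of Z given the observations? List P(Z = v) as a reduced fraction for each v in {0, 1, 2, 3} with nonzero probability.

Enumerate traces; 36 have nonzero weight after conditioning:
  (U=0, W=2, X=2, Y=0, Z=1) weight 1/576
  (U=0, W=2, X=2, Y=1, Z=1) weight 1/576
  (U=0, W=2, X=2, Y=2, Z=1) weight 1/144
  (U=0, W=2, X=3, Y=0, Z=0) weight 1/1296
  (U=0, W=2, X=3, Y=1, Z=0) weight 1/1296
  (U=0, W=2, X=3, Y=2, Z=0) weight 1/324
  (U=0, W=3, X=2, Y=0, Z=1) weight 1/576
  (U=0, W=3, X=2, Y=1, Z=1) weight 1/576
  … 28 more
Group by Z:
  weight(Z=0) = 1/36
  weight(Z=1) = 1/16
Total weight = 1/36 + 1/16 = 13/144
P(Z=0 | obs) = 1/36 / 13/144 = 4/13
P(Z=1 | obs) = 1/16 / 13/144 = 9/13

P(Z=0) = 4/13, P(Z=1) = 9/13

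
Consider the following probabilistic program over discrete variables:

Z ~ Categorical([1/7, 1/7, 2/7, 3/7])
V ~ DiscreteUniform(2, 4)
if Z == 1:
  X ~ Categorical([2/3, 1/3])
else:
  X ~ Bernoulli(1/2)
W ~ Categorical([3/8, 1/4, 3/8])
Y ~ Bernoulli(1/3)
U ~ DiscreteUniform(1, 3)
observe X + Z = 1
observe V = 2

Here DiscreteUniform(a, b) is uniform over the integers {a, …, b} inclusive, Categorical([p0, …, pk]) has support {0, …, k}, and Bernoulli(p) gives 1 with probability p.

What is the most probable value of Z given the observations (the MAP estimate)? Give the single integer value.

Enumerate traces; 36 have nonzero weight after conditioning:
  (Z=0, V=2, X=1, W=0, Y=0, U=1) weight 1/504
  (Z=0, V=2, X=1, W=0, Y=0, U=2) weight 1/504
  (Z=0, V=2, X=1, W=0, Y=0, U=3) weight 1/504
  (Z=0, V=2, X=1, W=0, Y=1, U=1) weight 1/1008
  (Z=0, V=2, X=1, W=0, Y=1, U=2) weight 1/1008
  (Z=0, V=2, X=1, W=0, Y=1, U=3) weight 1/1008
  (Z=0, V=2, X=1, W=1, Y=0, U=1) weight 1/756
  (Z=0, V=2, X=1, W=1, Y=0, U=2) weight 1/756
  (Z=1, V=2, X=0, W=0, Y=0, U=1) weight 1/378
  … 27 more
Group by Z:
  weight(Z=0) = 1/42
  weight(Z=1) = 2/63
Total weight = 1/42 + 2/63 = 1/18
P(Z=0 | obs) = 1/42 / 1/18 = 3/7
P(Z=1 | obs) = 2/63 / 1/18 = 4/7
argmax = 1

argmax_v P(Z = v | obs) = 1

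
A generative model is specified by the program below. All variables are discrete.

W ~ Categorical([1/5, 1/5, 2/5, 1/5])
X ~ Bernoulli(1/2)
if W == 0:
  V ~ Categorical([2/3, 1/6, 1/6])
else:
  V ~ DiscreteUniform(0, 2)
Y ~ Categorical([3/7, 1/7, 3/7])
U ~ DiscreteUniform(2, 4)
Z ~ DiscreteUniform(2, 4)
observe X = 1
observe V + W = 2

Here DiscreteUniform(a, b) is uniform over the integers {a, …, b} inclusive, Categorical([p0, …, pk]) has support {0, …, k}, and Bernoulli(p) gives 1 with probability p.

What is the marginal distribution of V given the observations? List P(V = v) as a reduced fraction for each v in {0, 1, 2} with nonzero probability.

P(V=0) = 4/7, P(V=1) = 2/7, P(V=2) = 1/7

Enumerate traces; 81 have nonzero weight after conditioning:
  (W=0, X=1, V=2, Y=0, U=2, Z=2) weight 1/1260
  (W=0, X=1, V=2, Y=0, U=2, Z=3) weight 1/1260
  (W=0, X=1, V=2, Y=0, U=2, Z=4) weight 1/1260
  (W=0, X=1, V=2, Y=0, U=3, Z=2) weight 1/1260
  (W=0, X=1, V=2, Y=0, U=3, Z=3) weight 1/1260
  (W=0, X=1, V=2, Y=0, U=3, Z=4) weight 1/1260
  (W=0, X=1, V=2, Y=0, U=4, Z=2) weight 1/1260
  (W=0, X=1, V=2, Y=0, U=4, Z=3) weight 1/1260
  (W=1, X=1, V=1, Y=0, U=2, Z=2) weight 1/630
  (W=2, X=1, V=0, Y=0, U=2, Z=2) weight 1/315
  … 71 more
Group by V:
  weight(V=0) = 1/15
  weight(V=1) = 1/30
  weight(V=2) = 1/60
Total weight = 1/15 + 1/30 + 1/60 = 7/60
P(V=0 | obs) = 1/15 / 7/60 = 4/7
P(V=1 | obs) = 1/30 / 7/60 = 2/7
P(V=2 | obs) = 1/60 / 7/60 = 1/7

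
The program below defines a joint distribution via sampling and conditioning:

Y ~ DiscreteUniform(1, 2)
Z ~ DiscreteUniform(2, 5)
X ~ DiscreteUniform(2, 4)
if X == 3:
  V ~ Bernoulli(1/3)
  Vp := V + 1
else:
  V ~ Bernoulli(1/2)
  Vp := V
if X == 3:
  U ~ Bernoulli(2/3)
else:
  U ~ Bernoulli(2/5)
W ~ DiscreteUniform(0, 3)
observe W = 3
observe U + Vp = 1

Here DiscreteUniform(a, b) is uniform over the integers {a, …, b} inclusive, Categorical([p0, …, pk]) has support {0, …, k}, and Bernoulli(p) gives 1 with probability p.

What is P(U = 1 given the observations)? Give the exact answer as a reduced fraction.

P(U = 1 | obs) = 18/55

Enumerate traces; 40 have nonzero weight after conditioning:
  (Y=1, Z=2, X=2, V=0, U=1, W=3) weight 1/480
  (Y=1, Z=2, X=2, V=1, U=0, W=3) weight 1/320
  (Y=1, Z=2, X=3, V=0, U=0, W=3) weight 1/432
  (Y=1, Z=2, X=4, V=0, U=1, W=3) weight 1/480
  (Y=1, Z=2, X=4, V=1, U=0, W=3) weight 1/320
  (Y=1, Z=3, X=2, V=0, U=1, W=3) weight 1/480
  (Y=1, Z=3, X=2, V=1, U=0, W=3) weight 1/320
  (Y=1, Z=3, X=3, V=0, U=0, W=3) weight 1/432
  … 32 more
Group by U:
  weight(U=0) = 37/540
  weight(U=1) = 1/30
Total weight = 37/540 + 1/30 = 11/108
P(U=0 | obs) = 37/540 / 11/108 = 37/55
P(U=1 | obs) = 1/30 / 11/108 = 18/55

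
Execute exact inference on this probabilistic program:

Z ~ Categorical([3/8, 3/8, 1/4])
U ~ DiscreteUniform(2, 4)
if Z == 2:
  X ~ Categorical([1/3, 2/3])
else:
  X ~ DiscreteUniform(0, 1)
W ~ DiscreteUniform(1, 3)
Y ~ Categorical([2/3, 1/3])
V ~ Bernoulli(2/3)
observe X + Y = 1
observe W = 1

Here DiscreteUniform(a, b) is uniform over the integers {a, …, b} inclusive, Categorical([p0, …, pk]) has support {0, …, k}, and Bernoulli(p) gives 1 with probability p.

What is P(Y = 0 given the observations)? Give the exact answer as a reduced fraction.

Enumerate traces; 36 have nonzero weight after conditioning:
  (Z=0, U=2, X=0, W=1, Y=1, V=0) weight 1/432
  (Z=0, U=2, X=0, W=1, Y=1, V=1) weight 1/216
  (Z=0, U=2, X=1, W=1, Y=0, V=0) weight 1/216
  (Z=0, U=2, X=1, W=1, Y=0, V=1) weight 1/108
  (Z=0, U=3, X=0, W=1, Y=1, V=0) weight 1/432
  (Z=0, U=3, X=0, W=1, Y=1, V=1) weight 1/216
  (Z=0, U=3, X=1, W=1, Y=0, V=0) weight 1/216
  (Z=0, U=3, X=1, W=1, Y=0, V=1) weight 1/108
  … 28 more
Group by Y:
  weight(Y=0) = 13/108
  weight(Y=1) = 11/216
Total weight = 13/108 + 11/216 = 37/216
P(Y=0 | obs) = 13/108 / 37/216 = 26/37
P(Y=1 | obs) = 11/216 / 37/216 = 11/37

P(Y = 0 | obs) = 26/37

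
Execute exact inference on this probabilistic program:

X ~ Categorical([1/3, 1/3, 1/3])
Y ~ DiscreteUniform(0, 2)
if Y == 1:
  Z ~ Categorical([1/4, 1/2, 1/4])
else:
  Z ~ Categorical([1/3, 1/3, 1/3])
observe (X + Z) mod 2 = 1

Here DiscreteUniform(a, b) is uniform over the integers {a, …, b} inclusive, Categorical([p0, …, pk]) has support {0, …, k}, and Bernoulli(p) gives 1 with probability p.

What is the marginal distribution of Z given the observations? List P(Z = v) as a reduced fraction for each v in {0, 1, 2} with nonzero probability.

Enumerate traces; 12 have nonzero weight after conditioning:
  (X=0, Y=0, Z=1) weight 1/27
  (X=0, Y=1, Z=1) weight 1/18
  (X=0, Y=2, Z=1) weight 1/27
  (X=1, Y=0, Z=0) weight 1/27
  (X=1, Y=0, Z=2) weight 1/27
  (X=1, Y=1, Z=0) weight 1/36
  (X=1, Y=1, Z=2) weight 1/36
  (X=1, Y=2, Z=0) weight 1/27
  … 4 more
Group by Z:
  weight(Z=0) = 11/108
  weight(Z=1) = 7/27
  weight(Z=2) = 11/108
Total weight = 11/108 + 7/27 + 11/108 = 25/54
P(Z=0 | obs) = 11/108 / 25/54 = 11/50
P(Z=1 | obs) = 7/27 / 25/54 = 14/25
P(Z=2 | obs) = 11/108 / 25/54 = 11/50

P(Z=0) = 11/50, P(Z=1) = 14/25, P(Z=2) = 11/50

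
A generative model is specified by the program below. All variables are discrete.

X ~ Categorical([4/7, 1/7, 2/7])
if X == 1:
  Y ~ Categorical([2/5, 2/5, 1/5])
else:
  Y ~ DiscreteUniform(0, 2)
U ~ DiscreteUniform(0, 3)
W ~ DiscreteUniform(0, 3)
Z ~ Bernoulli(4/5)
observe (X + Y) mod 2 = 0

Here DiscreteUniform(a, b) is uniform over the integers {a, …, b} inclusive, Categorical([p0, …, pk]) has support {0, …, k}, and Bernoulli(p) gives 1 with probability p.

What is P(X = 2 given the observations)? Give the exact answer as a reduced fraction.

Enumerate traces; 160 have nonzero weight after conditioning:
  (X=0, Y=0, U=0, W=0, Z=0) weight 1/420
  (X=0, Y=0, U=0, W=0, Z=1) weight 1/105
  (X=0, Y=0, U=0, W=1, Z=0) weight 1/420
  (X=0, Y=0, U=0, W=1, Z=1) weight 1/105
  (X=0, Y=0, U=0, W=2, Z=0) weight 1/420
  (X=0, Y=0, U=0, W=2, Z=1) weight 1/105
  (X=0, Y=0, U=0, W=3, Z=0) weight 1/420
  (X=0, Y=0, U=0, W=3, Z=1) weight 1/105
  (X=1, Y=1, U=0, W=0, Z=0) weight 1/1400
  (X=2, Y=0, U=0, W=0, Z=0) weight 1/840
  … 150 more
Group by X:
  weight(X=0) = 8/21
  weight(X=1) = 2/35
  weight(X=2) = 4/21
Total weight = 8/21 + 2/35 + 4/21 = 22/35
P(X=0 | obs) = 8/21 / 22/35 = 20/33
P(X=1 | obs) = 2/35 / 22/35 = 1/11
P(X=2 | obs) = 4/21 / 22/35 = 10/33

P(X = 2 | obs) = 10/33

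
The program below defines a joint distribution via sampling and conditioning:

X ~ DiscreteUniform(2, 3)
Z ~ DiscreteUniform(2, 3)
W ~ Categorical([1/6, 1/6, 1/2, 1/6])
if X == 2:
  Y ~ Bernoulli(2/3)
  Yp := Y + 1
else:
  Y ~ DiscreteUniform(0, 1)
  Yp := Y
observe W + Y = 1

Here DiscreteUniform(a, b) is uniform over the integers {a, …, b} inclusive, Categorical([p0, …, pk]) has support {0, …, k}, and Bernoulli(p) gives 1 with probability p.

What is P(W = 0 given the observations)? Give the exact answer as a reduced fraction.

Enumerate traces; 8 have nonzero weight after conditioning:
  (X=2, Z=2, W=0, Y=1) weight 1/36
  (X=2, Z=2, W=1, Y=0) weight 1/72
  (X=2, Z=3, W=0, Y=1) weight 1/36
  (X=2, Z=3, W=1, Y=0) weight 1/72
  (X=3, Z=2, W=0, Y=1) weight 1/48
  (X=3, Z=2, W=1, Y=0) weight 1/48
  (X=3, Z=3, W=0, Y=1) weight 1/48
  (X=3, Z=3, W=1, Y=0) weight 1/48
Group by W:
  weight(W=0) = 7/72
  weight(W=1) = 5/72
Total weight = 7/72 + 5/72 = 1/6
P(W=0 | obs) = 7/72 / 1/6 = 7/12
P(W=1 | obs) = 5/72 / 1/6 = 5/12

P(W = 0 | obs) = 7/12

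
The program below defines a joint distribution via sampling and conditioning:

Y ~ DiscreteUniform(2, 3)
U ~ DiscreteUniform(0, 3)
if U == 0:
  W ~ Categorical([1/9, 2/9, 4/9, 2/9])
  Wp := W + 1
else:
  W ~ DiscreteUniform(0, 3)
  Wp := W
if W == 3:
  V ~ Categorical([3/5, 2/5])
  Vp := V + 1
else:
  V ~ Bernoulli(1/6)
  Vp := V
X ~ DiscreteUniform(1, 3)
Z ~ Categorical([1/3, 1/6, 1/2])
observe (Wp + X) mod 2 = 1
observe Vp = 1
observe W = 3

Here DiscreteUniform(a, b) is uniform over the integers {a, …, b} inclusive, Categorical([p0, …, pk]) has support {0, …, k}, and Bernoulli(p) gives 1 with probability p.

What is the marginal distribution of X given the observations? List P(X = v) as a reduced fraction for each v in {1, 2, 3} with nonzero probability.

Enumerate traces; 30 have nonzero weight after conditioning:
  (Y=2, U=0, W=3, V=0, X=1, Z=0) weight 1/540
  (Y=2, U=0, W=3, V=0, X=1, Z=1) weight 1/1080
  (Y=2, U=0, W=3, V=0, X=1, Z=2) weight 1/360
  (Y=2, U=0, W=3, V=0, X=3, Z=0) weight 1/540
  (Y=2, U=0, W=3, V=0, X=3, Z=1) weight 1/1080
  (Y=2, U=0, W=3, V=0, X=3, Z=2) weight 1/360
  (Y=2, U=1, W=3, V=0, X=2, Z=0) weight 1/480
  (Y=2, U=1, W=3, V=0, X=2, Z=1) weight 1/960
  … 22 more
Group by X:
  weight(X=1) = 1/90
  weight(X=2) = 3/80
  weight(X=3) = 1/90
Total weight = 1/90 + 3/80 + 1/90 = 43/720
P(X=1 | obs) = 1/90 / 43/720 = 8/43
P(X=2 | obs) = 3/80 / 43/720 = 27/43
P(X=3 | obs) = 1/90 / 43/720 = 8/43

P(X=1) = 8/43, P(X=2) = 27/43, P(X=3) = 8/43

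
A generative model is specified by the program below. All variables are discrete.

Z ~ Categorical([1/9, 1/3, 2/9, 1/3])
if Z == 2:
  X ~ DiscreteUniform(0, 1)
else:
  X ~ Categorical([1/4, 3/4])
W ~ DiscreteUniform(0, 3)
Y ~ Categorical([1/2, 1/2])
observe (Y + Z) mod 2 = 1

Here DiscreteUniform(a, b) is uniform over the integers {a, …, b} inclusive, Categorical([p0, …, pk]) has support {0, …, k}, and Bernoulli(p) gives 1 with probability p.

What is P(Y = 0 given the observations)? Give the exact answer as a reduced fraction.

P(Y = 0 | obs) = 2/3

Enumerate traces; 32 have nonzero weight after conditioning:
  (Z=0, X=0, W=0, Y=1) weight 1/288
  (Z=0, X=0, W=1, Y=1) weight 1/288
  (Z=0, X=0, W=2, Y=1) weight 1/288
  (Z=0, X=0, W=3, Y=1) weight 1/288
  (Z=0, X=1, W=0, Y=1) weight 1/96
  (Z=0, X=1, W=1, Y=1) weight 1/96
  (Z=0, X=1, W=2, Y=1) weight 1/96
  (Z=0, X=1, W=3, Y=1) weight 1/96
  (Z=1, X=0, W=0, Y=0) weight 1/96
  … 23 more
Group by Y:
  weight(Y=0) = 1/3
  weight(Y=1) = 1/6
Total weight = 1/3 + 1/6 = 1/2
P(Y=0 | obs) = 1/3 / 1/2 = 2/3
P(Y=1 | obs) = 1/6 / 1/2 = 1/3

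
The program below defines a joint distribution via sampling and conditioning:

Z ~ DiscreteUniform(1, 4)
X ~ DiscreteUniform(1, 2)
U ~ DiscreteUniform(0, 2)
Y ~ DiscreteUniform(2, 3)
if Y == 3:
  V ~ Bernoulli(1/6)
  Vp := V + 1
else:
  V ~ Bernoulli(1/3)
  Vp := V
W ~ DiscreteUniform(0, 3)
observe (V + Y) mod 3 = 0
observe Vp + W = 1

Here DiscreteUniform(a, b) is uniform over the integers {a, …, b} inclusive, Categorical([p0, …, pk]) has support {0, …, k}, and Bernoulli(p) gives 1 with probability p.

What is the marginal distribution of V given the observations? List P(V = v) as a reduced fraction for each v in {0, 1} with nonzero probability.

P(V=0) = 5/7, P(V=1) = 2/7

Enumerate traces; 48 have nonzero weight after conditioning:
  (Z=1, X=1, U=0, Y=2, V=1, W=0) weight 1/576
  (Z=1, X=1, U=0, Y=3, V=0, W=0) weight 5/1152
  (Z=1, X=1, U=1, Y=2, V=1, W=0) weight 1/576
  (Z=1, X=1, U=1, Y=3, V=0, W=0) weight 5/1152
  (Z=1, X=1, U=2, Y=2, V=1, W=0) weight 1/576
  (Z=1, X=1, U=2, Y=3, V=0, W=0) weight 5/1152
  (Z=1, X=2, U=0, Y=2, V=1, W=0) weight 1/576
  (Z=1, X=2, U=0, Y=3, V=0, W=0) weight 5/1152
  … 40 more
Group by V:
  weight(V=0) = 5/48
  weight(V=1) = 1/24
Total weight = 5/48 + 1/24 = 7/48
P(V=0 | obs) = 5/48 / 7/48 = 5/7
P(V=1 | obs) = 1/24 / 7/48 = 2/7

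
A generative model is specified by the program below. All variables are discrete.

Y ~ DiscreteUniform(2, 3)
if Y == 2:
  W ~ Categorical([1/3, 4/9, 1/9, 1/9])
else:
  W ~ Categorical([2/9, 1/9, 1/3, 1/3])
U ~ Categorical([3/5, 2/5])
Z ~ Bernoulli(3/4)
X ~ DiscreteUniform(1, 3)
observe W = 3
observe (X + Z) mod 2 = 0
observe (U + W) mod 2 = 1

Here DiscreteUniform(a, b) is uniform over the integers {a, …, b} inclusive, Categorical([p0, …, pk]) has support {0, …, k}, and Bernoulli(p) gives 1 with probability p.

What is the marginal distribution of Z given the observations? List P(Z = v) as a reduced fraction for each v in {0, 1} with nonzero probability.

P(Z=0) = 1/7, P(Z=1) = 6/7

Enumerate traces; 6 have nonzero weight after conditioning:
  (Y=2, W=3, U=0, Z=0, X=2) weight 1/360
  (Y=2, W=3, U=0, Z=1, X=1) weight 1/120
  (Y=2, W=3, U=0, Z=1, X=3) weight 1/120
  (Y=3, W=3, U=0, Z=0, X=2) weight 1/120
  (Y=3, W=3, U=0, Z=1, X=1) weight 1/40
  (Y=3, W=3, U=0, Z=1, X=3) weight 1/40
Group by Z:
  weight(Z=0) = 1/90
  weight(Z=1) = 1/15
Total weight = 1/90 + 1/15 = 7/90
P(Z=0 | obs) = 1/90 / 7/90 = 1/7
P(Z=1 | obs) = 1/15 / 7/90 = 6/7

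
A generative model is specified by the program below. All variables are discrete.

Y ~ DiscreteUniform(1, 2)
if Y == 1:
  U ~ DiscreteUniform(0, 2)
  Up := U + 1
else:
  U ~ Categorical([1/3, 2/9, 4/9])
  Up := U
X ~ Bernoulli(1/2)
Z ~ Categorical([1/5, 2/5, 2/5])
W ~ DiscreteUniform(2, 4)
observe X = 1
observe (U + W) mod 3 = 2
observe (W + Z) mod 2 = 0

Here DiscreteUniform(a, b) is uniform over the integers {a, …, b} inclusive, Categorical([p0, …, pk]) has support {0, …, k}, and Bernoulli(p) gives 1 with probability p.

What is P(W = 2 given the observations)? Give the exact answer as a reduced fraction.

P(W = 2 | obs) = 18/47

Enumerate traces; 10 have nonzero weight after conditioning:
  (Y=1, U=0, X=1, Z=0, W=2) weight 1/180
  (Y=1, U=0, X=1, Z=2, W=2) weight 1/90
  (Y=1, U=1, X=1, Z=0, W=4) weight 1/180
  (Y=1, U=1, X=1, Z=2, W=4) weight 1/90
  (Y=1, U=2, X=1, Z=1, W=3) weight 1/90
  (Y=2, U=0, X=1, Z=0, W=2) weight 1/180
  (Y=2, U=0, X=1, Z=2, W=2) weight 1/90
  (Y=2, U=1, X=1, Z=0, W=4) weight 1/270
  … 2 more
Group by W:
  weight(W=2) = 1/30
  weight(W=3) = 7/270
  weight(W=4) = 1/36
Total weight = 1/30 + 7/270 + 1/36 = 47/540
P(W=2 | obs) = 1/30 / 47/540 = 18/47
P(W=3 | obs) = 7/270 / 47/540 = 14/47
P(W=4 | obs) = 1/36 / 47/540 = 15/47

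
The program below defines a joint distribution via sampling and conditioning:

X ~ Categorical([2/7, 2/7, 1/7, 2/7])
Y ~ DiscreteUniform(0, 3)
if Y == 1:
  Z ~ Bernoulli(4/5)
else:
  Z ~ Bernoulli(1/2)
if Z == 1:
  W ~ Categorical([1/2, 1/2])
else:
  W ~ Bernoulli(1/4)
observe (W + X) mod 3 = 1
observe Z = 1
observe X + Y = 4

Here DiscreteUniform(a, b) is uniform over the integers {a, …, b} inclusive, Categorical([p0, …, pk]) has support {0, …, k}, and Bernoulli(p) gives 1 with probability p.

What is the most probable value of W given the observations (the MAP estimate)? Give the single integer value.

Enumerate traces; 2 have nonzero weight after conditioning:
  (X=1, Y=3, Z=1, W=0) weight 1/56
  (X=3, Y=1, Z=1, W=1) weight 1/35
Group by W:
  weight(W=0) = 1/56
  weight(W=1) = 1/35
Total weight = 1/56 + 1/35 = 13/280
P(W=0 | obs) = 1/56 / 13/280 = 5/13
P(W=1 | obs) = 1/35 / 13/280 = 8/13
argmax = 1

argmax_v P(W = v | obs) = 1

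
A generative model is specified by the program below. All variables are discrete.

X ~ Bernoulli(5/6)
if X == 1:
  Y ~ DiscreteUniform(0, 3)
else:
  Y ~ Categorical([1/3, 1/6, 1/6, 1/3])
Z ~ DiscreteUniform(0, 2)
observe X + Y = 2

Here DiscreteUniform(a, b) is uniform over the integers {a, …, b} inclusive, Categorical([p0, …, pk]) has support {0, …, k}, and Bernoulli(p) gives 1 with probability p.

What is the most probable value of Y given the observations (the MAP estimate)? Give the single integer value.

argmax_v P(Y = v | obs) = 1

Enumerate traces; 6 have nonzero weight after conditioning:
  (X=0, Y=2, Z=0) weight 1/108
  (X=0, Y=2, Z=1) weight 1/108
  (X=0, Y=2, Z=2) weight 1/108
  (X=1, Y=1, Z=0) weight 5/72
  (X=1, Y=1, Z=1) weight 5/72
  (X=1, Y=1, Z=2) weight 5/72
Group by Y:
  weight(Y=1) = 5/24
  weight(Y=2) = 1/36
Total weight = 5/24 + 1/36 = 17/72
P(Y=1 | obs) = 5/24 / 17/72 = 15/17
P(Y=2 | obs) = 1/36 / 17/72 = 2/17
argmax = 1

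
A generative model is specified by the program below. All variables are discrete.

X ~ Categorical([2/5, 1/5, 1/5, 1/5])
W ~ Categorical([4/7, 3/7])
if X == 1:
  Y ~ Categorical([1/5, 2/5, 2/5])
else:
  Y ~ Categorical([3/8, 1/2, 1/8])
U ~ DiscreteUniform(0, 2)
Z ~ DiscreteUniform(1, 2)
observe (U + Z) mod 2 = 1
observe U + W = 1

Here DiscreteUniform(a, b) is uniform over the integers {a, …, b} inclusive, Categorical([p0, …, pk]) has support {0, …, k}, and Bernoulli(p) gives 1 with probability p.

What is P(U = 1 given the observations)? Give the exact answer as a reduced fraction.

P(U = 1 | obs) = 4/7

Enumerate traces; 24 have nonzero weight after conditioning:
  (X=0, W=0, Y=0, U=1, Z=2) weight 1/70
  (X=0, W=0, Y=1, U=1, Z=2) weight 2/105
  (X=0, W=0, Y=2, U=1, Z=2) weight 1/210
  (X=0, W=1, Y=0, U=0, Z=1) weight 3/280
  (X=0, W=1, Y=1, U=0, Z=1) weight 1/70
  (X=0, W=1, Y=2, U=0, Z=1) weight 1/280
  (X=1, W=0, Y=0, U=1, Z=2) weight 2/525
  (X=1, W=0, Y=1, U=1, Z=2) weight 4/525
  … 16 more
Group by U:
  weight(U=0) = 1/14
  weight(U=1) = 2/21
Total weight = 1/14 + 2/21 = 1/6
P(U=0 | obs) = 1/14 / 1/6 = 3/7
P(U=1 | obs) = 2/21 / 1/6 = 4/7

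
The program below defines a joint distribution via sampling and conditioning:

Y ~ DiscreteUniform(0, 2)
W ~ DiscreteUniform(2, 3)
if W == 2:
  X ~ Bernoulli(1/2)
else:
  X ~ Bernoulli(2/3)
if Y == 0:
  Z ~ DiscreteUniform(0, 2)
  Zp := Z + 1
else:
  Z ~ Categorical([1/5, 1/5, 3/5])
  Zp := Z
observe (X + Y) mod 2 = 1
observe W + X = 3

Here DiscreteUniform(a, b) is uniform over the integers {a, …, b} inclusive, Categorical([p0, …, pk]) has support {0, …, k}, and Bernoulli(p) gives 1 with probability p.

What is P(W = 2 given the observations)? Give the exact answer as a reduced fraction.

Enumerate traces; 9 have nonzero weight after conditioning:
  (Y=0, W=2, X=1, Z=0) weight 1/36
  (Y=0, W=2, X=1, Z=1) weight 1/36
  (Y=0, W=2, X=1, Z=2) weight 1/36
  (Y=1, W=3, X=0, Z=0) weight 1/90
  (Y=1, W=3, X=0, Z=1) weight 1/90
  (Y=1, W=3, X=0, Z=2) weight 1/30
  (Y=2, W=2, X=1, Z=0) weight 1/60
  (Y=2, W=2, X=1, Z=1) weight 1/60
  … 1 more
Group by W:
  weight(W=2) = 1/6
  weight(W=3) = 1/18
Total weight = 1/6 + 1/18 = 2/9
P(W=2 | obs) = 1/6 / 2/9 = 3/4
P(W=3 | obs) = 1/18 / 2/9 = 1/4

P(W = 2 | obs) = 3/4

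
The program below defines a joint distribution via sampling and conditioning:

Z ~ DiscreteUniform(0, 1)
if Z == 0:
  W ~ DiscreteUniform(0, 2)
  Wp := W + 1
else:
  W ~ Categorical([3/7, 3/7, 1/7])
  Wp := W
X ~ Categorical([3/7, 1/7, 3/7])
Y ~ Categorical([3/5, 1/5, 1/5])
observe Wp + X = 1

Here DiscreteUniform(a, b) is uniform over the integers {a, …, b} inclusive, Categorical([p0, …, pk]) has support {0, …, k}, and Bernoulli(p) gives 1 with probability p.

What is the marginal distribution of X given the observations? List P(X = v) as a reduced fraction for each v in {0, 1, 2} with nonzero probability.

P(X=0) = 16/19, P(X=1) = 3/19

Enumerate traces; 9 have nonzero weight after conditioning:
  (Z=0, W=0, X=0, Y=0) weight 3/70
  (Z=0, W=0, X=0, Y=1) weight 1/70
  (Z=0, W=0, X=0, Y=2) weight 1/70
  (Z=1, W=0, X=1, Y=0) weight 9/490
  (Z=1, W=0, X=1, Y=1) weight 3/490
  (Z=1, W=0, X=1, Y=2) weight 3/490
  (Z=1, W=1, X=0, Y=0) weight 27/490
  (Z=1, W=1, X=0, Y=1) weight 9/490
  … 1 more
Group by X:
  weight(X=0) = 8/49
  weight(X=1) = 3/98
Total weight = 8/49 + 3/98 = 19/98
P(X=0 | obs) = 8/49 / 19/98 = 16/19
P(X=1 | obs) = 3/98 / 19/98 = 3/19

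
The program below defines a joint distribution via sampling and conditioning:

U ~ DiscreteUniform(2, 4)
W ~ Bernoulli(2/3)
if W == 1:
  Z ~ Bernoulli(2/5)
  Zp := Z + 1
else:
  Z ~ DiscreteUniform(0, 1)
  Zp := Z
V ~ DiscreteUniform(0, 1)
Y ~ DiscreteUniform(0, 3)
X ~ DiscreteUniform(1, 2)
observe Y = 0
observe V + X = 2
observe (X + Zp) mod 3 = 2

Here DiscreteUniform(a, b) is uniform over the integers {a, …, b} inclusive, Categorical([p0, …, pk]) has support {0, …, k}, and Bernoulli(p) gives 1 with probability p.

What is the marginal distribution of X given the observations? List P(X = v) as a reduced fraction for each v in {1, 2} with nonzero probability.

P(X=1) = 17/22, P(X=2) = 5/22

Enumerate traces; 9 have nonzero weight after conditioning:
  (U=2, W=0, Z=0, V=0, Y=0, X=2) weight 1/288
  (U=2, W=0, Z=1, V=1, Y=0, X=1) weight 1/288
  (U=2, W=1, Z=0, V=1, Y=0, X=1) weight 1/120
  (U=3, W=0, Z=0, V=0, Y=0, X=2) weight 1/288
  (U=3, W=0, Z=1, V=1, Y=0, X=1) weight 1/288
  (U=3, W=1, Z=0, V=1, Y=0, X=1) weight 1/120
  (U=4, W=0, Z=0, V=0, Y=0, X=2) weight 1/288
  (U=4, W=0, Z=1, V=1, Y=0, X=1) weight 1/288
  … 1 more
Group by X:
  weight(X=1) = 17/480
  weight(X=2) = 1/96
Total weight = 17/480 + 1/96 = 11/240
P(X=1 | obs) = 17/480 / 11/240 = 17/22
P(X=2 | obs) = 1/96 / 11/240 = 5/22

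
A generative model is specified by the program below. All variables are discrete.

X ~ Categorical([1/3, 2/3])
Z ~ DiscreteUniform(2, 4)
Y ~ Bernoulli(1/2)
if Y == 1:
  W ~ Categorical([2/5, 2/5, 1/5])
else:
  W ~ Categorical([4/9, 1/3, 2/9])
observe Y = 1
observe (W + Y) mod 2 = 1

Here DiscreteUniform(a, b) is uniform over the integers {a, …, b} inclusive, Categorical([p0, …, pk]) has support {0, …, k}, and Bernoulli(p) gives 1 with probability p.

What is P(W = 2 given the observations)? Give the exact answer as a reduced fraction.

P(W = 2 | obs) = 1/3

Enumerate traces; 12 have nonzero weight after conditioning:
  (X=0, Z=2, Y=1, W=0) weight 1/45
  (X=0, Z=2, Y=1, W=2) weight 1/90
  (X=0, Z=3, Y=1, W=0) weight 1/45
  (X=0, Z=3, Y=1, W=2) weight 1/90
  (X=0, Z=4, Y=1, W=0) weight 1/45
  (X=0, Z=4, Y=1, W=2) weight 1/90
  (X=1, Z=2, Y=1, W=0) weight 2/45
  (X=1, Z=2, Y=1, W=2) weight 1/45
  … 4 more
Group by W:
  weight(W=0) = 1/5
  weight(W=2) = 1/10
Total weight = 1/5 + 1/10 = 3/10
P(W=0 | obs) = 1/5 / 3/10 = 2/3
P(W=2 | obs) = 1/10 / 3/10 = 1/3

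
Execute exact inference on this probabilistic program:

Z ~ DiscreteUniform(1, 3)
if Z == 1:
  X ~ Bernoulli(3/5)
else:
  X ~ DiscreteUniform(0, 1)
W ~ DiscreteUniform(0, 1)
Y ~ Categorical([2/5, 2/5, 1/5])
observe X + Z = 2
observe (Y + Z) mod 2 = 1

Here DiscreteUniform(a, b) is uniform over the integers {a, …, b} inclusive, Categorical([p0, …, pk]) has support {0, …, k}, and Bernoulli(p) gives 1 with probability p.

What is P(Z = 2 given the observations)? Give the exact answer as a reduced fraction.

P(Z = 2 | obs) = 5/14

Enumerate traces; 6 have nonzero weight after conditioning:
  (Z=1, X=1, W=0, Y=0) weight 1/25
  (Z=1, X=1, W=0, Y=2) weight 1/50
  (Z=1, X=1, W=1, Y=0) weight 1/25
  (Z=1, X=1, W=1, Y=2) weight 1/50
  (Z=2, X=0, W=0, Y=1) weight 1/30
  (Z=2, X=0, W=1, Y=1) weight 1/30
Group by Z:
  weight(Z=1) = 3/25
  weight(Z=2) = 1/15
Total weight = 3/25 + 1/15 = 14/75
P(Z=1 | obs) = 3/25 / 14/75 = 9/14
P(Z=2 | obs) = 1/15 / 14/75 = 5/14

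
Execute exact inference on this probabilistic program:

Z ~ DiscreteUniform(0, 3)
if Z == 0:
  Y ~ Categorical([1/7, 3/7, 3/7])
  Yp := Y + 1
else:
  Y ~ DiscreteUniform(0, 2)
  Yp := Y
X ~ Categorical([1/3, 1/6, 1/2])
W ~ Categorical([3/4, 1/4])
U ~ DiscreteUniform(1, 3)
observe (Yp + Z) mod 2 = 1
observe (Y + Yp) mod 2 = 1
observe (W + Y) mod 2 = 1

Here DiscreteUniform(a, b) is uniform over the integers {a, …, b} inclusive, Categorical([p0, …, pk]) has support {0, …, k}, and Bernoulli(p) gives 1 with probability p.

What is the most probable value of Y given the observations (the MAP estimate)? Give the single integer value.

argmax_v P(Y = v | obs) = 2

Enumerate traces; 18 have nonzero weight after conditioning:
  (Z=0, Y=0, X=0, W=1, U=1) weight 1/1008
  (Z=0, Y=0, X=0, W=1, U=2) weight 1/1008
  (Z=0, Y=0, X=0, W=1, U=3) weight 1/1008
  (Z=0, Y=0, X=1, W=1, U=1) weight 1/2016
  (Z=0, Y=0, X=1, W=1, U=2) weight 1/2016
  (Z=0, Y=0, X=1, W=1, U=3) weight 1/2016
  (Z=0, Y=0, X=2, W=1, U=1) weight 1/672
  (Z=0, Y=0, X=2, W=1, U=2) weight 1/672
  (Z=0, Y=2, X=0, W=1, U=1) weight 1/336
  … 9 more
Group by Y:
  weight(Y=0) = 1/112
  weight(Y=2) = 3/112
Total weight = 1/112 + 3/112 = 1/28
P(Y=0 | obs) = 1/112 / 1/28 = 1/4
P(Y=2 | obs) = 3/112 / 1/28 = 3/4
argmax = 2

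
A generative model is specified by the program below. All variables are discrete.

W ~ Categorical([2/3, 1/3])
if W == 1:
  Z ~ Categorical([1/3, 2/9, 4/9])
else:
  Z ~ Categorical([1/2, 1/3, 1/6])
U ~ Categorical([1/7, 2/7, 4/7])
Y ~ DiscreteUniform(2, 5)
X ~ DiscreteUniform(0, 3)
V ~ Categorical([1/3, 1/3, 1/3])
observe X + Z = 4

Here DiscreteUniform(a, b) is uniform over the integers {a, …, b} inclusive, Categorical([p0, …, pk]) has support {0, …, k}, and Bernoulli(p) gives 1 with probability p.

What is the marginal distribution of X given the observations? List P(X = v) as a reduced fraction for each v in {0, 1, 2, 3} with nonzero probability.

Enumerate traces; 144 have nonzero weight after conditioning:
  (W=0, Z=1, U=0, Y=2, X=3, V=0) weight 1/1512
  (W=0, Z=1, U=0, Y=2, X=3, V=1) weight 1/1512
  (W=0, Z=1, U=0, Y=2, X=3, V=2) weight 1/1512
  (W=0, Z=1, U=0, Y=3, X=3, V=0) weight 1/1512
  (W=0, Z=1, U=0, Y=3, X=3, V=1) weight 1/1512
  (W=0, Z=1, U=0, Y=3, X=3, V=2) weight 1/1512
  (W=0, Z=1, U=0, Y=4, X=3, V=0) weight 1/1512
  (W=0, Z=1, U=0, Y=4, X=3, V=1) weight 1/1512
  (W=0, Z=2, U=0, Y=2, X=2, V=0) weight 1/3024
  … 135 more
Group by X:
  weight(X=2) = 7/108
  weight(X=3) = 2/27
Total weight = 7/108 + 2/27 = 5/36
P(X=2 | obs) = 7/108 / 5/36 = 7/15
P(X=3 | obs) = 2/27 / 5/36 = 8/15

P(X=2) = 7/15, P(X=3) = 8/15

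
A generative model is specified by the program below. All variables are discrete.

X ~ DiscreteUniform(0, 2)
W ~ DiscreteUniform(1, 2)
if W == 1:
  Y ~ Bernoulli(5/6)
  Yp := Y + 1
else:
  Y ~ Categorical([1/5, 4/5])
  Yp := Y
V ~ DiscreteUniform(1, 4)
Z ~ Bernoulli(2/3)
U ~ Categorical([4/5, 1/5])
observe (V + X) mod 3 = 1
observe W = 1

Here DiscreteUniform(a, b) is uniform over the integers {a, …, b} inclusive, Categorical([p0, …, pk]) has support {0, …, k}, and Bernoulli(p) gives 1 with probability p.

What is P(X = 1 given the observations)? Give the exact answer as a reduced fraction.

P(X = 1 | obs) = 1/4

Enumerate traces; 32 have nonzero weight after conditioning:
  (X=0, W=1, Y=0, V=1, Z=0, U=0) weight 1/540
  (X=0, W=1, Y=0, V=1, Z=0, U=1) weight 1/2160
  (X=0, W=1, Y=0, V=1, Z=1, U=0) weight 1/270
  (X=0, W=1, Y=0, V=1, Z=1, U=1) weight 1/1080
  (X=0, W=1, Y=0, V=4, Z=0, U=0) weight 1/540
  (X=0, W=1, Y=0, V=4, Z=0, U=1) weight 1/2160
  (X=0, W=1, Y=0, V=4, Z=1, U=0) weight 1/270
  (X=0, W=1, Y=0, V=4, Z=1, U=1) weight 1/1080
  (X=1, W=1, Y=0, V=3, Z=0, U=0) weight 1/540
  (X=2, W=1, Y=0, V=2, Z=0, U=0) weight 1/540
  … 22 more
Group by X:
  weight(X=0) = 1/12
  weight(X=1) = 1/24
  weight(X=2) = 1/24
Total weight = 1/12 + 1/24 + 1/24 = 1/6
P(X=0 | obs) = 1/12 / 1/6 = 1/2
P(X=1 | obs) = 1/24 / 1/6 = 1/4
P(X=2 | obs) = 1/24 / 1/6 = 1/4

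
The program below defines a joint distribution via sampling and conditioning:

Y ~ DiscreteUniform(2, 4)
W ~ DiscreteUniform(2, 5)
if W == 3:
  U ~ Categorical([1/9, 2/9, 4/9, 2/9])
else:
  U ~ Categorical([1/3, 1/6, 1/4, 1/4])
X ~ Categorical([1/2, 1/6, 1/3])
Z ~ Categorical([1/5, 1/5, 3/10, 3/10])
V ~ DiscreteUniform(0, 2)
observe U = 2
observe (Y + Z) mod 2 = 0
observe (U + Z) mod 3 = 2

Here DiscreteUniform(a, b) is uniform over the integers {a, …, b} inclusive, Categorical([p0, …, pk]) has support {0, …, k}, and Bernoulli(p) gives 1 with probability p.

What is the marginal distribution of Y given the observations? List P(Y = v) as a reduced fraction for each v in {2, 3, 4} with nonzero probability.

P(Y=2) = 2/7, P(Y=3) = 3/7, P(Y=4) = 2/7

Enumerate traces; 108 have nonzero weight after conditioning:
  (Y=2, W=2, U=2, X=0, Z=0, V=0) weight 1/1440
  (Y=2, W=2, U=2, X=0, Z=0, V=1) weight 1/1440
  (Y=2, W=2, U=2, X=0, Z=0, V=2) weight 1/1440
  (Y=2, W=2, U=2, X=1, Z=0, V=0) weight 1/4320
  (Y=2, W=2, U=2, X=1, Z=0, V=1) weight 1/4320
  (Y=2, W=2, U=2, X=1, Z=0, V=2) weight 1/4320
  (Y=2, W=2, U=2, X=2, Z=0, V=0) weight 1/2160
  (Y=2, W=2, U=2, X=2, Z=0, V=1) weight 1/2160
  (Y=3, W=2, U=2, X=0, Z=3, V=0) weight 1/960
  (Y=4, W=2, U=2, X=0, Z=0, V=0) weight 1/1440
  … 98 more
Group by Y:
  weight(Y=2) = 43/2160
  weight(Y=3) = 43/1440
  weight(Y=4) = 43/2160
Total weight = 43/2160 + 43/1440 + 43/2160 = 301/4320
P(Y=2 | obs) = 43/2160 / 301/4320 = 2/7
P(Y=3 | obs) = 43/1440 / 301/4320 = 3/7
P(Y=4 | obs) = 43/2160 / 301/4320 = 2/7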